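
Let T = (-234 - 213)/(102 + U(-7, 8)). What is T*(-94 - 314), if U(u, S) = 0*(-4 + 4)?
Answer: 1788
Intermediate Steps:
U(u, S) = 0 (U(u, S) = 0*0 = 0)
T = -149/34 (T = (-234 - 213)/(102 + 0) = -447/102 = -447*1/102 = -149/34 ≈ -4.3824)
T*(-94 - 314) = -149*(-94 - 314)/34 = -149/34*(-408) = 1788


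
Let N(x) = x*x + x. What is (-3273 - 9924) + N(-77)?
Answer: -7345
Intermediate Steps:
N(x) = x + x**2 (N(x) = x**2 + x = x + x**2)
(-3273 - 9924) + N(-77) = (-3273 - 9924) - 77*(1 - 77) = -13197 - 77*(-76) = -13197 + 5852 = -7345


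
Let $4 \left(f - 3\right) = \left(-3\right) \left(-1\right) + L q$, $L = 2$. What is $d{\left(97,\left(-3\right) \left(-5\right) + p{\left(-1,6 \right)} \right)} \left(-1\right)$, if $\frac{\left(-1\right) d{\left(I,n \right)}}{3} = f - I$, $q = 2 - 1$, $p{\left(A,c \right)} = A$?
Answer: $- \frac{1113}{4} \approx -278.25$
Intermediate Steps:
$q = 1$ ($q = 2 - 1 = 1$)
$f = \frac{17}{4}$ ($f = 3 + \frac{\left(-3\right) \left(-1\right) + 2 \cdot 1}{4} = 3 + \frac{3 + 2}{4} = 3 + \frac{1}{4} \cdot 5 = 3 + \frac{5}{4} = \frac{17}{4} \approx 4.25$)
$d{\left(I,n \right)} = - \frac{51}{4} + 3 I$ ($d{\left(I,n \right)} = - 3 \left(\frac{17}{4} - I\right) = - \frac{51}{4} + 3 I$)
$d{\left(97,\left(-3\right) \left(-5\right) + p{\left(-1,6 \right)} \right)} \left(-1\right) = \left(- \frac{51}{4} + 3 \cdot 97\right) \left(-1\right) = \left(- \frac{51}{4} + 291\right) \left(-1\right) = \frac{1113}{4} \left(-1\right) = - \frac{1113}{4}$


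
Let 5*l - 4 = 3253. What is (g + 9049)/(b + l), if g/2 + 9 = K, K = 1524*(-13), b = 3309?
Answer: -152965/19802 ≈ -7.7247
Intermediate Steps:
l = 3257/5 (l = ⅘ + (⅕)*3253 = ⅘ + 3253/5 = 3257/5 ≈ 651.40)
K = -19812
g = -39642 (g = -18 + 2*(-19812) = -18 - 39624 = -39642)
(g + 9049)/(b + l) = (-39642 + 9049)/(3309 + 3257/5) = -30593/19802/5 = -30593*5/19802 = -152965/19802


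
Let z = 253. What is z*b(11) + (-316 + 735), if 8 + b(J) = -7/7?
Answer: -1858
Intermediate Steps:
b(J) = -9 (b(J) = -8 - 7/7 = -8 - 7*⅐ = -8 - 1 = -9)
z*b(11) + (-316 + 735) = 253*(-9) + (-316 + 735) = -2277 + 419 = -1858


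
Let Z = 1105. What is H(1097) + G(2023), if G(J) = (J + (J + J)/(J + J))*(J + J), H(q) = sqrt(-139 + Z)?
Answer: 8189104 + sqrt(966) ≈ 8.1891e+6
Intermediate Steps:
H(q) = sqrt(966) (H(q) = sqrt(-139 + 1105) = sqrt(966))
G(J) = 2*J*(1 + J) (G(J) = (J + (2*J)/((2*J)))*(2*J) = (J + (2*J)*(1/(2*J)))*(2*J) = (J + 1)*(2*J) = (1 + J)*(2*J) = 2*J*(1 + J))
H(1097) + G(2023) = sqrt(966) + 2*2023*(1 + 2023) = sqrt(966) + 2*2023*2024 = sqrt(966) + 8189104 = 8189104 + sqrt(966)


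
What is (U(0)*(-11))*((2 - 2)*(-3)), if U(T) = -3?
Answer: 0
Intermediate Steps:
(U(0)*(-11))*((2 - 2)*(-3)) = (-3*(-11))*((2 - 2)*(-3)) = 33*(0*(-3)) = 33*0 = 0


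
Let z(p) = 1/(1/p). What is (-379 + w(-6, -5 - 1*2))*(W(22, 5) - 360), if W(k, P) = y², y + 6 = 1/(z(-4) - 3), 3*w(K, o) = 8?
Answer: 17828039/147 ≈ 1.2128e+5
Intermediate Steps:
w(K, o) = 8/3 (w(K, o) = (⅓)*8 = 8/3)
z(p) = p
y = -43/7 (y = -6 + 1/(-4 - 3) = -6 + 1/(-7) = -6 - ⅐ = -43/7 ≈ -6.1429)
W(k, P) = 1849/49 (W(k, P) = (-43/7)² = 1849/49)
(-379 + w(-6, -5 - 1*2))*(W(22, 5) - 360) = (-379 + 8/3)*(1849/49 - 360) = -1129/3*(-15791/49) = 17828039/147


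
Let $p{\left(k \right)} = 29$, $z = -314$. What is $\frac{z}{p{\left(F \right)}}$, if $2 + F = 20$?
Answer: $- \frac{314}{29} \approx -10.828$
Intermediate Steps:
$F = 18$ ($F = -2 + 20 = 18$)
$\frac{z}{p{\left(F \right)}} = - \frac{314}{29}$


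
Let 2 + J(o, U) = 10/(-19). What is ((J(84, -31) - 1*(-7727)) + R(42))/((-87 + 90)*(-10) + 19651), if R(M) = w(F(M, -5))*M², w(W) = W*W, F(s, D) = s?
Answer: 59268989/372799 ≈ 158.98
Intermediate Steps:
J(o, U) = -48/19 (J(o, U) = -2 + 10/(-19) = -2 + 10*(-1/19) = -2 - 10/19 = -48/19)
w(W) = W²
R(M) = M⁴ (R(M) = M²*M² = M⁴)
((J(84, -31) - 1*(-7727)) + R(42))/((-87 + 90)*(-10) + 19651) = ((-48/19 - 1*(-7727)) + 42⁴)/((-87 + 90)*(-10) + 19651) = ((-48/19 + 7727) + 3111696)/(3*(-10) + 19651) = (146765/19 + 3111696)/(-30 + 19651) = (59268989/19)/19621 = (59268989/19)*(1/19621) = 59268989/372799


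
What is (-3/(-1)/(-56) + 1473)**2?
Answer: 6803775225/3136 ≈ 2.1696e+6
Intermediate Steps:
(-3/(-1)/(-56) + 1473)**2 = (-3*(-1)*(-1/56) + 1473)**2 = (3*(-1/56) + 1473)**2 = (-3/56 + 1473)**2 = (82485/56)**2 = 6803775225/3136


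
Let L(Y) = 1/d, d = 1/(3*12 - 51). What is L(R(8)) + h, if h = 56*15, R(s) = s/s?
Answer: 825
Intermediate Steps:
R(s) = 1
d = -1/15 (d = 1/(36 - 51) = 1/(-15) = -1/15 ≈ -0.066667)
h = 840
L(Y) = -15 (L(Y) = 1/(-1/15) = -15)
L(R(8)) + h = -15 + 840 = 825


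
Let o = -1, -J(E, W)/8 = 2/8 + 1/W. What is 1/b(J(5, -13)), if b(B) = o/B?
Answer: 18/13 ≈ 1.3846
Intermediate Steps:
J(E, W) = -2 - 8/W (J(E, W) = -8*(2/8 + 1/W) = -8*(2*(⅛) + 1/W) = -8*(¼ + 1/W) = -2 - 8/W)
b(B) = -1/B
1/b(J(5, -13)) = 1/(-1/(-2 - 8/(-13))) = 1/(-1/(-2 - 8*(-1/13))) = 1/(-1/(-2 + 8/13)) = 1/(-1/(-18/13)) = 1/(-1*(-13/18)) = 1/(13/18) = 18/13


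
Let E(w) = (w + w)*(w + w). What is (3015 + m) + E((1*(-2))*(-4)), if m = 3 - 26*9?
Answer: 3040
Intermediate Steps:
m = -231 (m = 3 - 234 = -231)
E(w) = 4*w² (E(w) = (2*w)*(2*w) = 4*w²)
(3015 + m) + E((1*(-2))*(-4)) = (3015 - 231) + 4*((1*(-2))*(-4))² = 2784 + 4*(-2*(-4))² = 2784 + 4*8² = 2784 + 4*64 = 2784 + 256 = 3040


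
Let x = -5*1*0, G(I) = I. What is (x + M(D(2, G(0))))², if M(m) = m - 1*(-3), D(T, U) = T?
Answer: 25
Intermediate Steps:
M(m) = 3 + m (M(m) = m + 3 = 3 + m)
x = 0 (x = -5*0 = 0)
(x + M(D(2, G(0))))² = (0 + (3 + 2))² = (0 + 5)² = 5² = 25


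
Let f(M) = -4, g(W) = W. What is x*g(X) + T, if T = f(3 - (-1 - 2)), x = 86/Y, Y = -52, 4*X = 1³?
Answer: -459/104 ≈ -4.4135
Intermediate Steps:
X = ¼ (X = (¼)*1³ = (¼)*1 = ¼ ≈ 0.25000)
x = -43/26 (x = 86/(-52) = 86*(-1/52) = -43/26 ≈ -1.6538)
T = -4
x*g(X) + T = -43/26*¼ - 4 = -43/104 - 4 = -459/104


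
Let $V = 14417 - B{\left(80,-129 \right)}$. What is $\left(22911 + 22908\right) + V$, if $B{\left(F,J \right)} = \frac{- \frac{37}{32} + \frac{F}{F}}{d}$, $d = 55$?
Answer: $\frac{21203073}{352} \approx 60236.0$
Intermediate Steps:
$B{\left(F,J \right)} = - \frac{1}{352}$ ($B{\left(F,J \right)} = \frac{- \frac{37}{32} + \frac{F}{F}}{55} = \left(\left(-37\right) \frac{1}{32} + 1\right) \frac{1}{55} = \left(- \frac{37}{32} + 1\right) \frac{1}{55} = \left(- \frac{5}{32}\right) \frac{1}{55} = - \frac{1}{352}$)
$V = \frac{5074785}{352}$ ($V = 14417 - - \frac{1}{352} = 14417 + \frac{1}{352} = \frac{5074785}{352} \approx 14417.0$)
$\left(22911 + 22908\right) + V = \left(22911 + 22908\right) + \frac{5074785}{352} = 45819 + \frac{5074785}{352} = \frac{21203073}{352}$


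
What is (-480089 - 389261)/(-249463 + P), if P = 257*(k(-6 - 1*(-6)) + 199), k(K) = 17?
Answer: 869350/193951 ≈ 4.4823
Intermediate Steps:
P = 55512 (P = 257*(17 + 199) = 257*216 = 55512)
(-480089 - 389261)/(-249463 + P) = (-480089 - 389261)/(-249463 + 55512) = -869350/(-193951) = -869350*(-1/193951) = 869350/193951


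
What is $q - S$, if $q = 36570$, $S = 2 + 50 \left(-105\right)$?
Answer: $41818$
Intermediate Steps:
$S = -5248$ ($S = 2 - 5250 = -5248$)
$q - S = 36570 - -5248 = 36570 + 5248 = 41818$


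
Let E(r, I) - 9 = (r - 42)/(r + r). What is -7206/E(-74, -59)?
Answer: -133311/181 ≈ -736.52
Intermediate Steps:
E(r, I) = 9 + (-42 + r)/(2*r) (E(r, I) = 9 + (r - 42)/(r + r) = 9 + (-42 + r)/((2*r)) = 9 + (-42 + r)*(1/(2*r)) = 9 + (-42 + r)/(2*r))
-7206/E(-74, -59) = -7206/(19/2 - 21/(-74)) = -7206/(19/2 - 21*(-1/74)) = -7206/(19/2 + 21/74) = -7206/362/37 = -7206*37/362 = -133311/181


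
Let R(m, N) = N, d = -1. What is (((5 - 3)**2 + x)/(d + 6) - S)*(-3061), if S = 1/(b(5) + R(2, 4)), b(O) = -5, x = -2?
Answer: -21427/5 ≈ -4285.4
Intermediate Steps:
S = -1 (S = 1/(-5 + 4) = 1/(-1) = -1)
(((5 - 3)**2 + x)/(d + 6) - S)*(-3061) = (((5 - 3)**2 - 2)/(-1 + 6) - 1*(-1))*(-3061) = ((2**2 - 2)/5 + 1)*(-3061) = ((4 - 2)*(1/5) + 1)*(-3061) = (2*(1/5) + 1)*(-3061) = (2/5 + 1)*(-3061) = (7/5)*(-3061) = -21427/5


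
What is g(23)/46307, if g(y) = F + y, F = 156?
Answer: 179/46307 ≈ 0.0038655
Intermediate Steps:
g(y) = 156 + y
g(23)/46307 = (156 + 23)/46307 = 179*(1/46307) = 179/46307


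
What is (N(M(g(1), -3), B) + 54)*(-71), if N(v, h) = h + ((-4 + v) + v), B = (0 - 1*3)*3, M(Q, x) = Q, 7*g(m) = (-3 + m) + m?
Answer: -20235/7 ≈ -2890.7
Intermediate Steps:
g(m) = -3/7 + 2*m/7 (g(m) = ((-3 + m) + m)/7 = (-3 + 2*m)/7 = -3/7 + 2*m/7)
B = -9 (B = (0 - 3)*3 = -3*3 = -9)
N(v, h) = -4 + h + 2*v (N(v, h) = h + (-4 + 2*v) = -4 + h + 2*v)
(N(M(g(1), -3), B) + 54)*(-71) = ((-4 - 9 + 2*(-3/7 + (2/7)*1)) + 54)*(-71) = ((-4 - 9 + 2*(-3/7 + 2/7)) + 54)*(-71) = ((-4 - 9 + 2*(-1/7)) + 54)*(-71) = ((-4 - 9 - 2/7) + 54)*(-71) = (-93/7 + 54)*(-71) = (285/7)*(-71) = -20235/7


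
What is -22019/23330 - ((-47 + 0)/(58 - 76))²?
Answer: -29335063/3779460 ≈ -7.7617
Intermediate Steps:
-22019/23330 - ((-47 + 0)/(58 - 76))² = -22019*1/23330 - (-47/(-18))² = -22019/23330 - (-47*(-1/18))² = -22019/23330 - (47/18)² = -22019/23330 - 1*2209/324 = -22019/23330 - 2209/324 = -29335063/3779460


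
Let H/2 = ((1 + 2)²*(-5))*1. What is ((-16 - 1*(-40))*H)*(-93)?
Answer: 200880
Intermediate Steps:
H = -90 (H = 2*(((1 + 2)²*(-5))*1) = 2*((3²*(-5))*1) = 2*((9*(-5))*1) = 2*(-45*1) = 2*(-45) = -90)
((-16 - 1*(-40))*H)*(-93) = ((-16 - 1*(-40))*(-90))*(-93) = ((-16 + 40)*(-90))*(-93) = (24*(-90))*(-93) = -2160*(-93) = 200880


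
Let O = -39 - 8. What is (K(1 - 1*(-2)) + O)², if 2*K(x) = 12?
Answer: 1681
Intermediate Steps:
K(x) = 6 (K(x) = (½)*12 = 6)
O = -47
(K(1 - 1*(-2)) + O)² = (6 - 47)² = (-41)² = 1681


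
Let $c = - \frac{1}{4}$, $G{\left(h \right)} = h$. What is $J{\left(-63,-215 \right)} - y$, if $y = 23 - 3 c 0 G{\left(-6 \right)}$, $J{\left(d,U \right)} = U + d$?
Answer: $-278$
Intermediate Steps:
$c = - \frac{1}{4}$ ($c = \left(-1\right) \frac{1}{4} = - \frac{1}{4} \approx -0.25$)
$y = 0$ ($y = 23 \left(-3\right) \left(- \frac{1}{4}\right) 0 \left(-6\right) = 23 \cdot \frac{3}{4} \cdot 0 \left(-6\right) = 23 \cdot 0 \left(-6\right) = 0 \left(-6\right) = 0$)
$J{\left(-63,-215 \right)} - y = \left(-215 - 63\right) - 0 = -278 + 0 = -278$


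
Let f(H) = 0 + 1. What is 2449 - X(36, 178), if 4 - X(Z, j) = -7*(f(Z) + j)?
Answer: 1192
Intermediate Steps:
f(H) = 1
X(Z, j) = 11 + 7*j (X(Z, j) = 4 - (-7)*(1 + j) = 4 - (-7 - 7*j) = 4 + (7 + 7*j) = 11 + 7*j)
2449 - X(36, 178) = 2449 - (11 + 7*178) = 2449 - (11 + 1246) = 2449 - 1*1257 = 2449 - 1257 = 1192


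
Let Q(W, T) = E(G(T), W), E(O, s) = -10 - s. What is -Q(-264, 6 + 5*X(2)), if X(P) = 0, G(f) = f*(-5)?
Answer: -254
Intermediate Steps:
G(f) = -5*f
Q(W, T) = -10 - W
-Q(-264, 6 + 5*X(2)) = -(-10 - 1*(-264)) = -(-10 + 264) = -1*254 = -254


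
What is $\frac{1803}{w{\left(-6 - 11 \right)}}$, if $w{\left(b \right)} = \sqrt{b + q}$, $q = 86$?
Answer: $\frac{601 \sqrt{69}}{23} \approx 217.06$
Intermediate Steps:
$w{\left(b \right)} = \sqrt{86 + b}$ ($w{\left(b \right)} = \sqrt{b + 86} = \sqrt{86 + b}$)
$\frac{1803}{w{\left(-6 - 11 \right)}} = \frac{1803}{\sqrt{86 - 17}} = \frac{1803}{\sqrt{69}} = 1803 \frac{\sqrt{69}}{69} = \frac{601 \sqrt{69}}{23}$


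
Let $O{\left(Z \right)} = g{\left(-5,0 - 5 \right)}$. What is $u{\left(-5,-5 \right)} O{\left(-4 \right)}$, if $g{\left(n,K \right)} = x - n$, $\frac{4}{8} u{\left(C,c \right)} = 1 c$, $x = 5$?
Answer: $-100$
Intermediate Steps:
$u{\left(C,c \right)} = 2 c$ ($u{\left(C,c \right)} = 2 \cdot 1 c = 2 c$)
$g{\left(n,K \right)} = 5 - n$
$O{\left(Z \right)} = 10$ ($O{\left(Z \right)} = 5 - -5 = 5 + 5 = 10$)
$u{\left(-5,-5 \right)} O{\left(-4 \right)} = 2 \left(-5\right) 10 = \left(-10\right) 10 = -100$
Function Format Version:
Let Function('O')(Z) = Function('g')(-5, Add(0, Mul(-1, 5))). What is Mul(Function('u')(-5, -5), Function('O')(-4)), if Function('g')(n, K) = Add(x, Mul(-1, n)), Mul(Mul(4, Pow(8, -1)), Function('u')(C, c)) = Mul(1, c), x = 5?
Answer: -100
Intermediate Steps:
Function('u')(C, c) = Mul(2, c) (Function('u')(C, c) = Mul(2, Mul(1, c)) = Mul(2, c))
Function('g')(n, K) = Add(5, Mul(-1, n))
Function('O')(Z) = 10 (Function('O')(Z) = Add(5, Mul(-1, -5)) = Add(5, 5) = 10)
Mul(Function('u')(-5, -5), Function('O')(-4)) = Mul(Mul(2, -5), 10) = Mul(-10, 10) = -100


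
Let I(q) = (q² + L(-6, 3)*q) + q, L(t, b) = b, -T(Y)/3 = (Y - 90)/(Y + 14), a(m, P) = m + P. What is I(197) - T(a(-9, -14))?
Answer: 118904/3 ≈ 39635.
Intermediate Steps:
a(m, P) = P + m
T(Y) = -3*(-90 + Y)/(14 + Y) (T(Y) = -3*(Y - 90)/(Y + 14) = -3*(-90 + Y)/(14 + Y))
I(q) = q² + 4*q (I(q) = (q² + 3*q) + q = q² + 4*q)
I(197) - T(a(-9, -14)) = 197*(4 + 197) - 3*(90 - (-14 - 9))/(14 + (-14 - 9)) = 197*201 - 3*(90 - 1*(-23))/(14 - 23) = 39597 - 3*(90 + 23)/(-9) = 39597 - 3*(-1)*113/9 = 39597 - 1*(-113/3) = 39597 + 113/3 = 118904/3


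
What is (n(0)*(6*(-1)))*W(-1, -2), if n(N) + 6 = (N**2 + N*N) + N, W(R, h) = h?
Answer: -72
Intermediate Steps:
n(N) = -6 + N + 2*N**2 (n(N) = -6 + ((N**2 + N*N) + N) = -6 + ((N**2 + N**2) + N) = -6 + (2*N**2 + N) = -6 + (N + 2*N**2) = -6 + N + 2*N**2)
(n(0)*(6*(-1)))*W(-1, -2) = ((-6 + 0 + 2*0**2)*(6*(-1)))*(-2) = ((-6 + 0 + 2*0)*(-6))*(-2) = ((-6 + 0 + 0)*(-6))*(-2) = -6*(-6)*(-2) = 36*(-2) = -72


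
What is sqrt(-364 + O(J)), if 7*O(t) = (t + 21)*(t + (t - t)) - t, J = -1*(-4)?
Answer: 2*I*sqrt(4291)/7 ≈ 18.716*I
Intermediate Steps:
J = 4
O(t) = -t/7 + t*(21 + t)/7 (O(t) = ((t + 21)*(t + (t - t)) - t)/7 = ((21 + t)*(t + 0) - t)/7 = ((21 + t)*t - t)/7 = (t*(21 + t) - t)/7 = (-t + t*(21 + t))/7 = -t/7 + t*(21 + t)/7)
sqrt(-364 + O(J)) = sqrt(-364 + (1/7)*4*(20 + 4)) = sqrt(-364 + (1/7)*4*24) = sqrt(-364 + 96/7) = sqrt(-2452/7) = 2*I*sqrt(4291)/7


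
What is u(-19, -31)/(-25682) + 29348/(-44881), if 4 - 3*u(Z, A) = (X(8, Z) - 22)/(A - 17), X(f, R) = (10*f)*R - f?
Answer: -54237029993/82989636624 ≈ -0.65354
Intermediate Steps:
X(f, R) = -f + 10*R*f (X(f, R) = 10*R*f - f = -f + 10*R*f)
u(Z, A) = 4/3 - (-30 + 80*Z)/(3*(-17 + A)) (u(Z, A) = 4/3 - (8*(-1 + 10*Z) - 22)/(3*(A - 17)) = 4/3 - ((-8 + 80*Z) - 22)/(3*(-17 + A)) = 4/3 - (-30 + 80*Z)/(3*(-17 + A)))
u(-19, -31)/(-25682) + 29348/(-44881) = (2*(-19 - 40*(-19) + 2*(-31))/(3*(-17 - 31)))/(-25682) + 29348/(-44881) = ((2/3)*(-19 + 760 - 62)/(-48))*(-1/25682) + 29348*(-1/44881) = ((2/3)*(-1/48)*679)*(-1/25682) - 29348/44881 = -679/72*(-1/25682) - 29348/44881 = 679/1849104 - 29348/44881 = -54237029993/82989636624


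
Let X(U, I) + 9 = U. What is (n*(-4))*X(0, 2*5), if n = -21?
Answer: -756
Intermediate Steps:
X(U, I) = -9 + U
(n*(-4))*X(0, 2*5) = (-21*(-4))*(-9 + 0) = 84*(-9) = -756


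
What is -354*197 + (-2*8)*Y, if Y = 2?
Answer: -69770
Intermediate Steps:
-354*197 + (-2*8)*Y = -354*197 - 2*8*2 = -69738 - 16*2 = -69738 - 32 = -69770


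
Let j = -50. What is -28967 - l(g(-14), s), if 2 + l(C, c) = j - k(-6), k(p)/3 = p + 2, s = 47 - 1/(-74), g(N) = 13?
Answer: -28927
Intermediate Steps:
s = 3479/74 (s = 47 - 1*(-1/74) = 47 + 1/74 = 3479/74 ≈ 47.013)
k(p) = 6 + 3*p (k(p) = 3*(p + 2) = 3*(2 + p) = 6 + 3*p)
l(C, c) = -40 (l(C, c) = -2 + (-50 - (6 + 3*(-6))) = -2 + (-50 - (6 - 18)) = -2 + (-50 - 1*(-12)) = -2 + (-50 + 12) = -2 - 38 = -40)
-28967 - l(g(-14), s) = -28967 - 1*(-40) = -28967 + 40 = -28927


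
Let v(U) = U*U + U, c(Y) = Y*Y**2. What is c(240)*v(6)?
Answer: 580608000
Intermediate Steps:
c(Y) = Y**3
v(U) = U + U**2 (v(U) = U**2 + U = U + U**2)
c(240)*v(6) = 240**3*(6*(1 + 6)) = 13824000*(6*7) = 13824000*42 = 580608000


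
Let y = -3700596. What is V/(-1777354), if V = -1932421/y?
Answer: -1932421/6577269102984 ≈ -2.9380e-7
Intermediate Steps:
V = 1932421/3700596 (V = -1932421/(-3700596) = -1932421*(-1/3700596) = 1932421/3700596 ≈ 0.52219)
V/(-1777354) = (1932421/3700596)/(-1777354) = (1932421/3700596)*(-1/1777354) = -1932421/6577269102984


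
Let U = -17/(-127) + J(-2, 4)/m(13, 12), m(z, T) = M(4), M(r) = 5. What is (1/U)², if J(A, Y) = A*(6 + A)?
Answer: 403225/866761 ≈ 0.46521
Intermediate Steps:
m(z, T) = 5
U = -931/635 (U = -17/(-127) - 2*(6 - 2)/5 = -17*(-1/127) - 2*4*(⅕) = 17/127 - 8*⅕ = 17/127 - 8/5 = -931/635 ≈ -1.4661)
(1/U)² = (1/(-931/635))² = (-635/931)² = 403225/866761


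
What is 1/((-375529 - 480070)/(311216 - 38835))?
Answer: -272381/855599 ≈ -0.31835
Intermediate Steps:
1/((-375529 - 480070)/(311216 - 38835)) = 1/(-855599/272381) = -272381/855599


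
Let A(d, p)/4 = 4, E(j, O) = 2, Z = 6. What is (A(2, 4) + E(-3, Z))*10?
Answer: 180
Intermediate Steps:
A(d, p) = 16 (A(d, p) = 4*4 = 16)
(A(2, 4) + E(-3, Z))*10 = (16 + 2)*10 = 18*10 = 180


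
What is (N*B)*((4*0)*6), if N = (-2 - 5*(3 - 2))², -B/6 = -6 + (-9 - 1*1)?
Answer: 0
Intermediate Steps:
B = 96 (B = -6*(-6 + (-9 - 1*1)) = -6*(-6 + (-9 - 1)) = -6*(-6 - 10) = -6*(-16) = 96)
N = 49 (N = (-2 - 5*1)² = (-2 - 5)² = (-7)² = 49)
(N*B)*((4*0)*6) = (49*96)*((4*0)*6) = 4704*(0*6) = 4704*0 = 0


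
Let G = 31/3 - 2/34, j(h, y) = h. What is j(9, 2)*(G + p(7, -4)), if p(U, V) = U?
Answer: 2643/17 ≈ 155.47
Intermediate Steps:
G = 524/51 (G = 31*(⅓) - 2*1/34 = 31/3 - 1/17 = 524/51 ≈ 10.275)
j(9, 2)*(G + p(7, -4)) = 9*(524/51 + 7) = 9*(881/51) = 2643/17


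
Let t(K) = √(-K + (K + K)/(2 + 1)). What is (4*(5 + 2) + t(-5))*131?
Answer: 3668 + 131*√15/3 ≈ 3837.1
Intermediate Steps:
t(K) = √3*√(-K)/3 (t(K) = √(-K + (2*K)/3) = √(-K + (2*K)*(⅓)) = √(-K + 2*K/3) = √(-K/3) = √3*√(-K)/3)
(4*(5 + 2) + t(-5))*131 = (4*(5 + 2) + √3*√(-1*(-5))/3)*131 = (4*7 + √3*√5/3)*131 = (28 + √15/3)*131 = 3668 + 131*√15/3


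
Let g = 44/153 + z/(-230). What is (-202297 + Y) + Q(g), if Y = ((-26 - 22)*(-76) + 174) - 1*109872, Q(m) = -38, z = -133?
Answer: -308385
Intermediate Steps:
g = 30469/35190 (g = 44/153 - 133/(-230) = 44*(1/153) - 133*(-1/230) = 44/153 + 133/230 = 30469/35190 ≈ 0.86584)
Y = -106050 (Y = (-48*(-76) + 174) - 109872 = (3648 + 174) - 109872 = 3822 - 109872 = -106050)
(-202297 + Y) + Q(g) = (-202297 - 106050) - 38 = -308347 - 38 = -308385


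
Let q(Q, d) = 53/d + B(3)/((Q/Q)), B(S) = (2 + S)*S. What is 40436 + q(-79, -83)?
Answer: 3357380/83 ≈ 40450.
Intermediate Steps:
B(S) = S*(2 + S)
q(Q, d) = 15 + 53/d (q(Q, d) = 53/d + (3*(2 + 3))/((Q/Q)) = 53/d + (3*5)/1 = 53/d + 15*1 = 53/d + 15 = 15 + 53/d)
40436 + q(-79, -83) = 40436 + (15 + 53/(-83)) = 40436 + (15 + 53*(-1/83)) = 40436 + (15 - 53/83) = 40436 + 1192/83 = 3357380/83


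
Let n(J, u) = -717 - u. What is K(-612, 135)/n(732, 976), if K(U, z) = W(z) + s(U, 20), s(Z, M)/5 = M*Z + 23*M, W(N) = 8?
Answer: 58892/1693 ≈ 34.786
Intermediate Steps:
s(Z, M) = 115*M + 5*M*Z (s(Z, M) = 5*(M*Z + 23*M) = 5*(23*M + M*Z) = 115*M + 5*M*Z)
K(U, z) = 2308 + 100*U (K(U, z) = 8 + 5*20*(23 + U) = 8 + (2300 + 100*U) = 2308 + 100*U)
K(-612, 135)/n(732, 976) = (2308 + 100*(-612))/(-717 - 1*976) = (2308 - 61200)/(-717 - 976) = -58892/(-1693) = -58892*(-1/1693) = 58892/1693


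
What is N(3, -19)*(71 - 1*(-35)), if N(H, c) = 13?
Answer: 1378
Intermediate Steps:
N(3, -19)*(71 - 1*(-35)) = 13*(71 - 1*(-35)) = 13*(71 + 35) = 13*106 = 1378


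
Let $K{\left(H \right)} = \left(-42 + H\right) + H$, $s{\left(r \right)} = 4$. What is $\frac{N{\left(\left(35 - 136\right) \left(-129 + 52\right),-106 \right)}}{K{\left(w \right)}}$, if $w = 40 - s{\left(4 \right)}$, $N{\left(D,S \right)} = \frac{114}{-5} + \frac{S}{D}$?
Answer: $- \frac{443554}{583275} \approx -0.76045$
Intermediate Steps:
$N{\left(D,S \right)} = - \frac{114}{5} + \frac{S}{D}$ ($N{\left(D,S \right)} = 114 \left(- \frac{1}{5}\right) + \frac{S}{D} = - \frac{114}{5} + \frac{S}{D}$)
$w = 36$ ($w = 40 - 4 = 36$)
$K{\left(H \right)} = -42 + 2 H$
$\frac{N{\left(\left(35 - 136\right) \left(-129 + 52\right),-106 \right)}}{K{\left(w \right)}} = \frac{- \frac{114}{5} - \frac{106}{\left(35 - 136\right) \left(-129 + 52\right)}}{-42 + 2 \cdot 36} = \frac{- \frac{114}{5} - \frac{106}{\left(-101\right) \left(-77\right)}}{-42 + 72} = \frac{- \frac{114}{5} - \frac{106}{7777}}{30} = \left(- \frac{114}{5} - \frac{106}{7777}\right) \frac{1}{30} = \left(- \frac{887108}{38885}\right) \frac{1}{30} = - \frac{443554}{583275}$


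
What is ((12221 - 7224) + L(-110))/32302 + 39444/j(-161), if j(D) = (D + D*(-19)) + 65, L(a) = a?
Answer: 1288600269/95710826 ≈ 13.463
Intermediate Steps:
j(D) = 65 - 18*D (j(D) = (D - 19*D) + 65 = -18*D + 65 = 65 - 18*D)
((12221 - 7224) + L(-110))/32302 + 39444/j(-161) = ((12221 - 7224) - 110)/32302 + 39444/(65 - 18*(-161)) = (4997 - 110)*(1/32302) + 39444/(65 + 2898) = 4887*(1/32302) + 39444/2963 = 4887/32302 + 39444*(1/2963) = 4887/32302 + 39444/2963 = 1288600269/95710826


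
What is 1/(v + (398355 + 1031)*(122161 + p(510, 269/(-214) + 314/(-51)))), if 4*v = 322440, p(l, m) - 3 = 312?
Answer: 1/48915280346 ≈ 2.0444e-11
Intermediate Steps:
p(l, m) = 315 (p(l, m) = 3 + 312 = 315)
v = 80610 (v = (¼)*322440 = 80610)
1/(v + (398355 + 1031)*(122161 + p(510, 269/(-214) + 314/(-51)))) = 1/(80610 + (398355 + 1031)*(122161 + 315)) = 1/(80610 + 399386*122476) = 1/(80610 + 48915199736) = 1/48915280346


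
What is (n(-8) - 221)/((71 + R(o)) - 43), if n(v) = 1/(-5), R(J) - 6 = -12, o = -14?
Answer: -553/55 ≈ -10.055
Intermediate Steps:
R(J) = -6 (R(J) = 6 - 12 = -6)
n(v) = -1/5
(n(-8) - 221)/((71 + R(o)) - 43) = (-1/5 - 221)/((71 - 6) - 43) = -1106/(5*(65 - 43)) = -1106/5/22 = -1106/5*1/22 = -553/55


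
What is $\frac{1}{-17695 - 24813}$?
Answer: $- \frac{1}{42508} \approx -2.3525 \cdot 10^{-5}$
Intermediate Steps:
$\frac{1}{-17695 - 24813} = \frac{1}{-42508} = - \frac{1}{42508}$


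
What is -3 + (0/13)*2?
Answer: -3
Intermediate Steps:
-3 + (0/13)*2 = -3 + (0*(1/13))*2 = -3 + 0*2 = -3 + 0 = -3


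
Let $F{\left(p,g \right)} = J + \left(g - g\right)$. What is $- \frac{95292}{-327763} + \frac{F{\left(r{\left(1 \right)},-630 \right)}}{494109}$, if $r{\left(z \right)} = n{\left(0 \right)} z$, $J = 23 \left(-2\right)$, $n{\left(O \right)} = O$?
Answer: $\frac{66016210}{227139759} \approx 0.29064$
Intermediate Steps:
$J = -46$
$r{\left(z \right)} = 0$ ($r{\left(z \right)} = 0 z = 0$)
$F{\left(p,g \right)} = -46$ ($F{\left(p,g \right)} = -46 + \left(g - g\right) = -46 + 0 = -46$)
$- \frac{95292}{-327763} + \frac{F{\left(r{\left(1 \right)},-630 \right)}}{494109} = - \frac{95292}{-327763} - \frac{46}{494109} = \left(-95292\right) \left(- \frac{1}{327763}\right) - \frac{2}{21483} = \frac{95292}{327763} - \frac{2}{21483} = \frac{66016210}{227139759}$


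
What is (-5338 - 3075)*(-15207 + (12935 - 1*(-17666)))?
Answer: -129509722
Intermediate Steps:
(-5338 - 3075)*(-15207 + (12935 - 1*(-17666))) = -8413*(-15207 + (12935 + 17666)) = -8413*(-15207 + 30601) = -8413*15394 = -129509722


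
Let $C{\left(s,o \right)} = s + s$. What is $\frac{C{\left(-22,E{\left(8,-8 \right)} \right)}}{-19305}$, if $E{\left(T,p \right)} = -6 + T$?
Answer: $\frac{4}{1755} \approx 0.0022792$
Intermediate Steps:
$C{\left(s,o \right)} = 2 s$
$\frac{C{\left(-22,E{\left(8,-8 \right)} \right)}}{-19305} = \frac{2 \left(-22\right)}{-19305} = \left(-44\right) \left(- \frac{1}{19305}\right) = \frac{4}{1755}$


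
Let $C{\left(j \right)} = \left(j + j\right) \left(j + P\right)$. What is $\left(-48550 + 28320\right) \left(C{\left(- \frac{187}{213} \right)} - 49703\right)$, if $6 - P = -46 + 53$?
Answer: $\frac{45615126075610}{45369} \approx 1.0054 \cdot 10^{9}$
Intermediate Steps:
$P = -1$ ($P = 6 - \left(-46 + 53\right) = 6 - 7 = -1$)
$C{\left(j \right)} = 2 j \left(-1 + j\right)$ ($C{\left(j \right)} = \left(j + j\right) \left(j - 1\right) = 2 j \left(-1 + j\right)$)
$\left(-48550 + 28320\right) \left(C{\left(- \frac{187}{213} \right)} - 49703\right) = \left(-48550 + 28320\right) \left(2 \left(- \frac{187}{213}\right) \left(-1 - \frac{187}{213}\right) - 49703\right) = - 20230 \left(2 \left(\left(-187\right) \frac{1}{213}\right) \left(-1 - \frac{187}{213}\right) - 49703\right) = - 20230 \left(2 \left(- \frac{187}{213}\right) \left(-1 - \frac{187}{213}\right) - 49703\right) = - 20230 \left(2 \left(- \frac{187}{213}\right) \left(- \frac{400}{213}\right) - 49703\right) = - 20230 \left(\frac{149600}{45369} - 49703\right) = \left(-20230\right) \left(- \frac{2254825807}{45369}\right) = \frac{45615126075610}{45369}$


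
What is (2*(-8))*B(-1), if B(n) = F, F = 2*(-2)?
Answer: 64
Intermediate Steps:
F = -4
B(n) = -4
(2*(-8))*B(-1) = (2*(-8))*(-4) = -16*(-4) = 64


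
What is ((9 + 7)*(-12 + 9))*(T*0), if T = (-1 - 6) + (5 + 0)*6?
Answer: 0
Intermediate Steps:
T = 23 (T = -7 + 5*6 = -7 + 30 = 23)
((9 + 7)*(-12 + 9))*(T*0) = ((9 + 7)*(-12 + 9))*(23*0) = (16*(-3))*0 = -48*0 = 0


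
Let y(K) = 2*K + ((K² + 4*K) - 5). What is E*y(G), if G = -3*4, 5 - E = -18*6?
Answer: 7571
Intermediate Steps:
E = 113 (E = 5 - (-18)*6 = 5 - 1*(-108) = 5 + 108 = 113)
G = -12
y(K) = -5 + K² + 6*K (y(K) = 2*K + (-5 + K² + 4*K) = -5 + K² + 6*K)
E*y(G) = 113*(-5 + (-12)² + 6*(-12)) = 113*(-5 + 144 - 72) = 113*67 = 7571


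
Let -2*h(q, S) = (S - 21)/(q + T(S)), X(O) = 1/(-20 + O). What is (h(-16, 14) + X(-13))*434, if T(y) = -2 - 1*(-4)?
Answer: -8029/66 ≈ -121.65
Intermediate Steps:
T(y) = 2 (T(y) = -2 + 4 = 2)
h(q, S) = -(-21 + S)/(2*(2 + q)) (h(q, S) = -(S - 21)/(2*(q + 2)) = -(-21 + S)/(2*(2 + q)))
(h(-16, 14) + X(-13))*434 = ((21 - 1*14)/(2*(2 - 16)) + 1/(-20 - 13))*434 = ((1/2)*(21 - 14)/(-14) + 1/(-33))*434 = ((1/2)*(-1/14)*7 - 1/33)*434 = (-1/4 - 1/33)*434 = -37/132*434 = -8029/66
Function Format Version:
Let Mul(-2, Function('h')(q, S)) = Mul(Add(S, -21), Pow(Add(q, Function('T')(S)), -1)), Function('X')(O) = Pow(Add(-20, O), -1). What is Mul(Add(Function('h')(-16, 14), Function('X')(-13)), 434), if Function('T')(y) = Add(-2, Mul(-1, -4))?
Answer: Rational(-8029, 66) ≈ -121.65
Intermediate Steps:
Function('T')(y) = 2 (Function('T')(y) = Add(-2, 4) = 2)
Function('h')(q, S) = Mul(Rational(-1, 2), Pow(Add(2, q), -1), Add(-21, S)) (Function('h')(q, S) = Mul(Rational(-1, 2), Mul(Add(S, -21), Pow(Add(q, 2), -1))) = Mul(Rational(-1, 2), Mul(Add(-21, S), Pow(Add(2, q), -1))) = Mul(Rational(-1, 2), Mul(Pow(Add(2, q), -1), Add(-21, S))) = Mul(Rational(-1, 2), Pow(Add(2, q), -1), Add(-21, S)))
Mul(Add(Function('h')(-16, 14), Function('X')(-13)), 434) = Mul(Add(Mul(Rational(1, 2), Pow(Add(2, -16), -1), Add(21, Mul(-1, 14))), Pow(Add(-20, -13), -1)), 434) = Mul(Add(Mul(Rational(1, 2), Pow(-14, -1), Add(21, -14)), Pow(-33, -1)), 434) = Mul(Add(Mul(Rational(1, 2), Rational(-1, 14), 7), Rational(-1, 33)), 434) = Mul(Add(Rational(-1, 4), Rational(-1, 33)), 434) = Mul(Rational(-37, 132), 434) = Rational(-8029, 66)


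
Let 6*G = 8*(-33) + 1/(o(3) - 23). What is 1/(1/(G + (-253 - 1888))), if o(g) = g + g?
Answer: -222871/102 ≈ -2185.0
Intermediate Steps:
o(g) = 2*g
G = -4489/102 (G = (8*(-33) + 1/(2*3 - 23))/6 = (-264 + 1/(6 - 23))/6 = (-264 + 1/(-17))/6 = (-264 - 1/17)/6 = (1/6)*(-4489/17) = -4489/102 ≈ -44.010)
1/(1/(G + (-253 - 1888))) = 1/(1/(-4489/102 + (-253 - 1888))) = 1/(1/(-4489/102 - 2141)) = 1/(1/(-222871/102)) = 1/(-102/222871) = -222871/102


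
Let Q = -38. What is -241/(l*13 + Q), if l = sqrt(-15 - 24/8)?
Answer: 4579/2243 + 9399*I*sqrt(2)/4486 ≈ 2.0415 + 2.963*I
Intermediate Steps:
l = 3*I*sqrt(2) (l = sqrt(-15 - 24*1/8) = sqrt(-15 - 3) = sqrt(-18) = 3*I*sqrt(2) ≈ 4.2426*I)
-241/(l*13 + Q) = -241/((3*I*sqrt(2))*13 - 38) = -241/(39*I*sqrt(2) - 38) = -241/(-38 + 39*I*sqrt(2))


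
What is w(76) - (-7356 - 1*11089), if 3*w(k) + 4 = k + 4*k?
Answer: 55711/3 ≈ 18570.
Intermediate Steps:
w(k) = -4/3 + 5*k/3 (w(k) = -4/3 + (k + 4*k)/3 = -4/3 + (5*k)/3 = -4/3 + 5*k/3)
w(76) - (-7356 - 1*11089) = (-4/3 + (5/3)*76) - (-7356 - 1*11089) = (-4/3 + 380/3) - (-7356 - 11089) = 376/3 - 1*(-18445) = 376/3 + 18445 = 55711/3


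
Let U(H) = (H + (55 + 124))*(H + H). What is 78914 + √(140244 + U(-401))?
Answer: 78914 + 4*√19893 ≈ 79478.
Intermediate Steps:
U(H) = 2*H*(179 + H) (U(H) = (H + 179)*(2*H) = (179 + H)*(2*H) = 2*H*(179 + H))
78914 + √(140244 + U(-401)) = 78914 + √(140244 + 2*(-401)*(179 - 401)) = 78914 + √(140244 + 2*(-401)*(-222)) = 78914 + √(140244 + 178044) = 78914 + √318288 = 78914 + 4*√19893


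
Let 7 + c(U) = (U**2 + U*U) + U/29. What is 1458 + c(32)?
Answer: 101503/29 ≈ 3500.1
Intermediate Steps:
c(U) = -7 + 2*U**2 + U/29 (c(U) = -7 + ((U**2 + U*U) + U/29) = -7 + ((U**2 + U**2) + U*(1/29)) = -7 + (2*U**2 + U/29) = -7 + 2*U**2 + U/29)
1458 + c(32) = 1458 + (-7 + 2*32**2 + (1/29)*32) = 1458 + (-7 + 2*1024 + 32/29) = 1458 + (-7 + 2048 + 32/29) = 1458 + 59221/29 = 101503/29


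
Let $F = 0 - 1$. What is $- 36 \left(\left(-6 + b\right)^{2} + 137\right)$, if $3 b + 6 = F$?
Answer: $-7432$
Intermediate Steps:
$F = -1$
$b = - \frac{7}{3}$ ($b = -2 + \frac{1}{3} \left(-1\right) = -2 - \frac{1}{3} = - \frac{7}{3} \approx -2.3333$)
$- 36 \left(\left(-6 + b\right)^{2} + 137\right) = - 36 \left(\left(-6 - \frac{7}{3}\right)^{2} + 137\right) = - 36 \left(\left(- \frac{25}{3}\right)^{2} + 137\right) = - 36 \left(\frac{625}{9} + 137\right) = \left(-36\right) \frac{1858}{9} = -7432$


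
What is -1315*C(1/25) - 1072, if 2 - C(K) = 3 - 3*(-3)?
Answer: 12078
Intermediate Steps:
C(K) = -10 (C(K) = 2 - (3 - 3*(-3)) = 2 - (3 + 9) = 2 - 1*12 = 2 - 12 = -10)
-1315*C(1/25) - 1072 = -1315*(-10) - 1072 = 13150 - 1072 = 12078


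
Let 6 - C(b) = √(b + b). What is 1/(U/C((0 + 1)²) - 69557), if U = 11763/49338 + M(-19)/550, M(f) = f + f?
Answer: -5374808844111749900/373855418165156693664889 - 384827765850*√2/373855418165156693664889 ≈ -1.4377e-5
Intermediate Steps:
M(f) = 2*f
U = 255267/1507550 (U = 11763/49338 + (2*(-19))/550 = 11763*(1/49338) - 38*1/550 = 1307/5482 - 19/275 = 255267/1507550 ≈ 0.16933)
C(b) = 6 - √2*√b (C(b) = 6 - √(b + b) = 6 - √(2*b) = 6 - √2*√b)
1/(U/C((0 + 1)²) - 69557) = 1/(255267/(1507550*(6 - √2*√((0 + 1)²))) - 69557) = 1/(255267/(1507550*(6 - √2*√(1²))) - 69557) = 1/(255267/(1507550*(6 - √2*√1)) - 69557) = 1/(255267/(1507550*(6 - 1*√2*1)) - 69557) = 1/(255267/(1507550*(6 - √2)) - 69557) = 1/(-69557 + 255267/(1507550*(6 - √2)))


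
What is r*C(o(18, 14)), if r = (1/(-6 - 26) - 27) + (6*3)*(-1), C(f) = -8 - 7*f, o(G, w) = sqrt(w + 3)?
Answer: 1441/4 + 10087*sqrt(17)/32 ≈ 1659.9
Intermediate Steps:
o(G, w) = sqrt(3 + w)
r = -1441/32 (r = (1/(-32) - 27) + 18*(-1) = (-1/32 - 27) - 18 = -865/32 - 18 = -1441/32 ≈ -45.031)
r*C(o(18, 14)) = -1441*(-8 - 7*sqrt(3 + 14))/32 = -1441*(-8 - 7*sqrt(17))/32 = 1441/4 + 10087*sqrt(17)/32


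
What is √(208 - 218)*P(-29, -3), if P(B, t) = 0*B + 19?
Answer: 19*I*√10 ≈ 60.083*I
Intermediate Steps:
P(B, t) = 19 (P(B, t) = 0 + 19 = 19)
√(208 - 218)*P(-29, -3) = √(208 - 218)*19 = √(-10)*19 = (I*√10)*19 = 19*I*√10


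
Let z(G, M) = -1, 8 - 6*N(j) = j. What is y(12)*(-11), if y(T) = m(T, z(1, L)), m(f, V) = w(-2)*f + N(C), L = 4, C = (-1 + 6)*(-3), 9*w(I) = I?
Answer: -77/6 ≈ -12.833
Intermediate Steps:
w(I) = I/9
C = -15 (C = 5*(-3) = -15)
N(j) = 4/3 - j/6
m(f, V) = 23/6 - 2*f/9 (m(f, V) = ((⅑)*(-2))*f + (4/3 - ⅙*(-15)) = -2*f/9 + (4/3 + 5/2) = -2*f/9 + 23/6 = 23/6 - 2*f/9)
y(T) = 23/6 - 2*T/9
y(12)*(-11) = (23/6 - 2/9*12)*(-11) = (23/6 - 8/3)*(-11) = (7/6)*(-11) = -77/6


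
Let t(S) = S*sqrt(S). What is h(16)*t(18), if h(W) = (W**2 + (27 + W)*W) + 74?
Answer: 54972*sqrt(2) ≈ 77742.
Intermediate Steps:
t(S) = S**(3/2)
h(W) = 74 + W**2 + W*(27 + W) (h(W) = (W**2 + W*(27 + W)) + 74 = 74 + W**2 + W*(27 + W))
h(16)*t(18) = (74 + 2*16**2 + 27*16)*18**(3/2) = (74 + 2*256 + 432)*(54*sqrt(2)) = (74 + 512 + 432)*(54*sqrt(2)) = 1018*(54*sqrt(2)) = 54972*sqrt(2)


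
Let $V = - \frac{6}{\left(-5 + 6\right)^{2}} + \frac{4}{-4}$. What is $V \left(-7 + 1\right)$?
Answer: $42$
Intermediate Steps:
$V = -7$ ($V = - \frac{6}{1^{2}} + 4 \left(- \frac{1}{4}\right) = - \frac{6}{1} - 1 = \left(-6\right) 1 - 1 = -6 - 1 = -7$)
$V \left(-7 + 1\right) = - 7 \left(-7 + 1\right) = \left(-7\right) \left(-6\right) = 42$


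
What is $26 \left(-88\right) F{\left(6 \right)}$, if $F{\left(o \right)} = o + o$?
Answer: $-27456$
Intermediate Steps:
$F{\left(o \right)} = 2 o$
$26 \left(-88\right) F{\left(6 \right)} = 26 \left(-88\right) 2 \cdot 6 = \left(-2288\right) 12 = -27456$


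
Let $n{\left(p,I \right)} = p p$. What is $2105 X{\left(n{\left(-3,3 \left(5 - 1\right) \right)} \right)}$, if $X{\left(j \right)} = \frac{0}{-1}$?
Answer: $0$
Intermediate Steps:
$n{\left(p,I \right)} = p^{2}$
$X{\left(j \right)} = 0$ ($X{\left(j \right)} = 0 \left(-1\right) = 0$)
$2105 X{\left(n{\left(-3,3 \left(5 - 1\right) \right)} \right)} = 2105 \cdot 0 = 0$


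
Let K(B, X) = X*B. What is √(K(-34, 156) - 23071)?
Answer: 5*I*√1135 ≈ 168.45*I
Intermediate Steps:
K(B, X) = B*X
√(K(-34, 156) - 23071) = √(-34*156 - 23071) = √(-5304 - 23071) = √(-28375) = 5*I*√1135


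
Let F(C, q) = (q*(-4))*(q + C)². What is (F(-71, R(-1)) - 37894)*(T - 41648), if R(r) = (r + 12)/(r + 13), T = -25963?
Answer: 544275288563/144 ≈ 3.7797e+9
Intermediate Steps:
R(r) = (12 + r)/(13 + r)
F(C, q) = -4*q*(C + q)² (F(C, q) = (-4*q)*(C + q)² = -4*q*(C + q)²)
(F(-71, R(-1)) - 37894)*(T - 41648) = (-4*(12 - 1)/(13 - 1)*(-71 + (12 - 1)/(13 - 1))² - 37894)*(-25963 - 41648) = (-4*11/12*(-71 + 11/12)² - 37894)*(-67611) = (-4*11/12*(-841/12)² - 37894)*(-67611) = (-4*11/12*707281/144 - 37894)*(-67611) = (-7780091/432 - 37894)*(-67611) = -24150299/432*(-67611) = 544275288563/144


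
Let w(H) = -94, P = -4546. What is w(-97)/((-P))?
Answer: -47/2273 ≈ -0.020678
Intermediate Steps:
w(-97)/((-P)) = -94/((-1*(-4546))) = -94/4546 = -94*1/4546 = -47/2273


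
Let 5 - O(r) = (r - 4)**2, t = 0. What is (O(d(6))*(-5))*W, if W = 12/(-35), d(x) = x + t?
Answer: 12/7 ≈ 1.7143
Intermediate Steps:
d(x) = x (d(x) = x + 0 = x)
O(r) = 5 - (-4 + r)**2 (O(r) = 5 - (r - 4)**2 = 5 - (-4 + r)**2)
W = -12/35 (W = 12*(-1/35) = -12/35 ≈ -0.34286)
(O(d(6))*(-5))*W = ((5 - (-4 + 6)**2)*(-5))*(-12/35) = ((5 - 1*2**2)*(-5))*(-12/35) = ((5 - 1*4)*(-5))*(-12/35) = ((5 - 4)*(-5))*(-12/35) = (1*(-5))*(-12/35) = -5*(-12/35) = 12/7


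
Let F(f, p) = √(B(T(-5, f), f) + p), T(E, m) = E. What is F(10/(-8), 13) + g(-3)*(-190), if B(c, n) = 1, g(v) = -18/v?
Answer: -1140 + √14 ≈ -1136.3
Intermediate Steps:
F(f, p) = √(1 + p)
F(10/(-8), 13) + g(-3)*(-190) = √(1 + 13) - 18/(-3)*(-190) = √14 - 18*(-⅓)*(-190) = √14 + 6*(-190) = √14 - 1140 = -1140 + √14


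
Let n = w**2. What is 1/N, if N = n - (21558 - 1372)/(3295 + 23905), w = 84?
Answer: 13600/95951507 ≈ 0.00014174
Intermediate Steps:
n = 7056 (n = 84**2 = 7056)
N = 95951507/13600 (N = 7056 - (21558 - 1372)/(3295 + 23905) = 7056 - 20186/27200 = 7056 - 1*10093/13600 = 7056 - 10093/13600 = 95951507/13600 ≈ 7055.3)
1/N = 1/(95951507/13600) = 13600/95951507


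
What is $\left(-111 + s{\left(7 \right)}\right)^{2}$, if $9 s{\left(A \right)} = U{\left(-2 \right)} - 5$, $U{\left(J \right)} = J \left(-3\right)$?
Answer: $\frac{996004}{81} \approx 12296.0$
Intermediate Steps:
$U{\left(J \right)} = - 3 J$
$s{\left(A \right)} = \frac{1}{9}$ ($s{\left(A \right)} = \frac{\left(-3\right) \left(-2\right) - 5}{9} = \frac{6 - 5}{9} = \frac{1}{9} \cdot 1 = \frac{1}{9}$)
$\left(-111 + s{\left(7 \right)}\right)^{2} = \left(-111 + \frac{1}{9}\right)^{2} = \left(- \frac{998}{9}\right)^{2} = \frac{996004}{81}$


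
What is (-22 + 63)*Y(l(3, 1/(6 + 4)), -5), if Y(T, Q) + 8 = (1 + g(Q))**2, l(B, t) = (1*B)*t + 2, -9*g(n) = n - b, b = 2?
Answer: -16072/81 ≈ -198.42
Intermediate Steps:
g(n) = 2/9 - n/9 (g(n) = -(n - 1*2)/9 = -(n - 2)/9 = -(-2 + n)/9 = 2/9 - n/9)
l(B, t) = 2 + B*t (l(B, t) = B*t + 2 = 2 + B*t)
Y(T, Q) = -8 + (11/9 - Q/9)**2 (Y(T, Q) = -8 + (1 + (2/9 - Q/9))**2 = -8 + (11/9 - Q/9)**2)
(-22 + 63)*Y(l(3, 1/(6 + 4)), -5) = (-22 + 63)*(-8 + (-11 - 5)**2/81) = 41*(-8 + (1/81)*(-16)**2) = 41*(-8 + (1/81)*256) = 41*(-8 + 256/81) = 41*(-392/81) = -16072/81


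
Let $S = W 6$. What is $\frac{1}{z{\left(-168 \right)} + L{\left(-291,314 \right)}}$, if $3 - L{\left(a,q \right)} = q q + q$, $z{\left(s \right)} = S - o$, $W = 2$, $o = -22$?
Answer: $- \frac{1}{98873} \approx -1.0114 \cdot 10^{-5}$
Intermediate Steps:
$S = 12$ ($S = 2 \cdot 6 = 12$)
$z{\left(s \right)} = 34$ ($z{\left(s \right)} = 12 - -22 = 12 + 22 = 34$)
$L{\left(a,q \right)} = 3 - q - q^{2}$ ($L{\left(a,q \right)} = 3 - \left(q q + q\right) = 3 - \left(q^{2} + q\right) = 3 - \left(q + q^{2}\right) = 3 - q - q^{2}$)
$\frac{1}{z{\left(-168 \right)} + L{\left(-291,314 \right)}} = \frac{1}{34 - 98907} = \frac{1}{-98873} = - \frac{1}{98873}$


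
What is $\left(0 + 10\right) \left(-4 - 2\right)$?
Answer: $-60$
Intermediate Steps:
$\left(0 + 10\right) \left(-4 - 2\right) = 10 \left(-6\right) = -60$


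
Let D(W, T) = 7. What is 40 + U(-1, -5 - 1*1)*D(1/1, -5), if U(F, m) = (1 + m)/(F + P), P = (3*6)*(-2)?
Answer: 1515/37 ≈ 40.946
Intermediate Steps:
P = -36 (P = 18*(-2) = -36)
U(F, m) = (1 + m)/(-36 + F) (U(F, m) = (1 + m)/(F - 36) = (1 + m)/(-36 + F))
40 + U(-1, -5 - 1*1)*D(1/1, -5) = 40 + ((1 + (-5 - 1*1))/(-36 - 1))*7 = 40 + ((1 + (-5 - 1))/(-37))*7 = 40 - (1 - 6)/37*7 = 40 - 1/37*(-5)*7 = 40 + (5/37)*7 = 40 + 35/37 = 1515/37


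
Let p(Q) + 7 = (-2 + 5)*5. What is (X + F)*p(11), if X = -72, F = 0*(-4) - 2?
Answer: -592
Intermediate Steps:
p(Q) = 8 (p(Q) = -7 + (-2 + 5)*5 = -7 + 3*5 = -7 + 15 = 8)
F = -2 (F = 0 - 2 = -2)
(X + F)*p(11) = (-72 - 2)*8 = -74*8 = -592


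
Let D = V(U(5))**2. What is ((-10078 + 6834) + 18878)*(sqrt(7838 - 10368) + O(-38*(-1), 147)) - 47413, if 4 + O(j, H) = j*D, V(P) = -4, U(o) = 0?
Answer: 9395523 + 15634*I*sqrt(2530) ≈ 9.3955e+6 + 7.8638e+5*I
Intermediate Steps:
D = 16 (D = (-4)**2 = 16)
O(j, H) = -4 + 16*j (O(j, H) = -4 + j*16 = -4 + 16*j)
((-10078 + 6834) + 18878)*(sqrt(7838 - 10368) + O(-38*(-1), 147)) - 47413 = ((-10078 + 6834) + 18878)*(sqrt(7838 - 10368) + (-4 + 16*(-38*(-1)))) - 47413 = (-3244 + 18878)*(sqrt(-2530) + (-4 + 16*38)) - 47413 = 15634*(I*sqrt(2530) + (-4 + 608)) - 47413 = 15634*(I*sqrt(2530) + 604) - 47413 = 15634*(604 + I*sqrt(2530)) - 47413 = (9442936 + 15634*I*sqrt(2530)) - 47413 = 9395523 + 15634*I*sqrt(2530)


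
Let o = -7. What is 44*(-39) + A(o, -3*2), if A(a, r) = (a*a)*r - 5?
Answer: -2015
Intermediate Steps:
A(a, r) = -5 + r*a² (A(a, r) = a²*r - 5 = r*a² - 5 = -5 + r*a²)
44*(-39) + A(o, -3*2) = 44*(-39) + (-5 - 3*2*(-7)²) = -1716 + (-5 - 6*49) = -1716 + (-5 - 294) = -1716 - 299 = -2015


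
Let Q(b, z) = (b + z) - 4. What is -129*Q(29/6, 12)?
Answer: -3311/2 ≈ -1655.5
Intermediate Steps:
Q(b, z) = -4 + b + z
-129*Q(29/6, 12) = -129*(-4 + 29/6 + 12) = -129*77/6 = -3311/2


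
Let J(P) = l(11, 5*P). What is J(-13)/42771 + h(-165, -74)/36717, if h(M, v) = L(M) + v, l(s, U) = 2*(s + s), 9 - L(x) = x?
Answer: 1964216/523474269 ≈ 0.0037523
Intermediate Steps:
L(x) = 9 - x
l(s, U) = 4*s (l(s, U) = 2*(2*s) = 4*s)
J(P) = 44 (J(P) = 4*11 = 44)
h(M, v) = 9 + v - M (h(M, v) = (9 - M) + v = 9 + v - M)
J(-13)/42771 + h(-165, -74)/36717 = 44/42771 + (9 - 74 - 1*(-165))/36717 = 44*(1/42771) + (9 - 74 + 165)*(1/36717) = 44/42771 + 100*(1/36717) = 44/42771 + 100/36717 = 1964216/523474269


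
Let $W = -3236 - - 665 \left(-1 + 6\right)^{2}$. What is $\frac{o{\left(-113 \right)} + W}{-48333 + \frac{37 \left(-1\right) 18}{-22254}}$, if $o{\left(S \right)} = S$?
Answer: $- \frac{24620342}{89633493} \approx -0.27468$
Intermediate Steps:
$W = 13389$ ($W = -3236 - - 665 \cdot 5^{2} = -3236 - \left(-665\right) 25 = -3236 - -16625 = -3236 + 16625 = 13389$)
$\frac{o{\left(-113 \right)} + W}{-48333 + \frac{37 \left(-1\right) 18}{-22254}} = \frac{-113 + 13389}{-48333 + \frac{37 \left(-1\right) 18}{-22254}} = \frac{13276}{-48333 + \left(-37\right) 18 \left(- \frac{1}{22254}\right)} = \frac{13276}{-48333 - - \frac{111}{3709}} = \frac{13276}{-48333 + \frac{111}{3709}} = \frac{13276}{- \frac{179266986}{3709}} = 13276 \left(- \frac{3709}{179266986}\right) = - \frac{24620342}{89633493}$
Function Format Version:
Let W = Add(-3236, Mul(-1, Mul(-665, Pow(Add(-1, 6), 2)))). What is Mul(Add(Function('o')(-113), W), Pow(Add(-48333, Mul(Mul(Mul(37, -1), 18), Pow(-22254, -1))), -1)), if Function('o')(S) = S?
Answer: Rational(-24620342, 89633493) ≈ -0.27468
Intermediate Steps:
W = 13389 (W = Add(-3236, Mul(-1, Mul(-665, Pow(5, 2)))) = Add(-3236, Mul(-1, Mul(-665, 25))) = Add(-3236, Mul(-1, -16625)) = Add(-3236, 16625) = 13389)
Mul(Add(Function('o')(-113), W), Pow(Add(-48333, Mul(Mul(Mul(37, -1), 18), Pow(-22254, -1))), -1)) = Mul(Add(-113, 13389), Pow(Add(-48333, Mul(Mul(Mul(37, -1), 18), Pow(-22254, -1))), -1)) = Mul(13276, Pow(Add(-48333, Mul(Mul(-37, 18), Rational(-1, 22254))), -1)) = Mul(13276, Pow(Add(-48333, Mul(-666, Rational(-1, 22254))), -1)) = Mul(13276, Pow(Add(-48333, Rational(111, 3709)), -1)) = Mul(13276, Pow(Rational(-179266986, 3709), -1)) = Mul(13276, Rational(-3709, 179266986)) = Rational(-24620342, 89633493)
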